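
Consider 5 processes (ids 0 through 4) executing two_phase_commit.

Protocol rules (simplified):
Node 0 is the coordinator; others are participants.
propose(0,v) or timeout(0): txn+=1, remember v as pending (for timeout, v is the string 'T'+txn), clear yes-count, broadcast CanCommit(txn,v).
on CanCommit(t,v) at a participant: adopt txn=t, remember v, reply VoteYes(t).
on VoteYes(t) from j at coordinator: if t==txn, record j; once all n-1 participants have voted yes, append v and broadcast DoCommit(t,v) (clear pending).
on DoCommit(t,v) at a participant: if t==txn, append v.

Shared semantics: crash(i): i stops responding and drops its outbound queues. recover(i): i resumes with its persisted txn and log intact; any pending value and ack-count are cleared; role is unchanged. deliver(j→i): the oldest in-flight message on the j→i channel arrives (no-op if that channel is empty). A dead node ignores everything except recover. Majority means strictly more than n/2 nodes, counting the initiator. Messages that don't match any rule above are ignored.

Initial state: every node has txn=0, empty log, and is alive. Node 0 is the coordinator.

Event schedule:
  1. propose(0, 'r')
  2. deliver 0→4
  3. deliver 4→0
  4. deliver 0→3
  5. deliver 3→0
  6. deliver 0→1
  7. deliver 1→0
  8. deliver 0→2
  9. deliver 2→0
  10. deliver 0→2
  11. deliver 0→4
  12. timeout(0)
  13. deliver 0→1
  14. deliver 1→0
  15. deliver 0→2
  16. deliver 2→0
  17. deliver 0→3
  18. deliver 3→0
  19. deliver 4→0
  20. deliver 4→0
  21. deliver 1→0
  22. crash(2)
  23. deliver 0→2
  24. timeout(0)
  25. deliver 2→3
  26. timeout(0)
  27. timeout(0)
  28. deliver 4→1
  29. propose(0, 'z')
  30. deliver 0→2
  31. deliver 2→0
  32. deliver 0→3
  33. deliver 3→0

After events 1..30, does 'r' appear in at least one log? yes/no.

yes

step 1 propose(0,'r'): 0={coor,t=1,log=-}
step 2 deliver 0→4: 4={part,t=1,log=-}
step 3 deliver 4→0: —
step 4 deliver 0→3: 3={part,t=1,log=-}
step 5 deliver 3→0: —
step 6 deliver 0→1: 1={part,t=1,log=-}
step 7 deliver 1→0: —
step 8 deliver 0→2: 2={part,t=1,log=-}
step 9 deliver 2→0: 0={coor,t=1,log=r}
step 10 deliver 0→2: 2={part,t=1,log=r}
step 11 deliver 0→4: 4={part,t=1,log=r}
step 12 timeout(0): 0={coor,t=2,log=r}
step 13 deliver 0→1: 1={part,t=1,log=r}
step 14 deliver 1→0: —
step 15 deliver 0→2: 2={part,t=2,log=r}
step 16 deliver 2→0: —
step 17 deliver 0→3: 3={part,t=1,log=r}
step 18 deliver 3→0: —
step 19 deliver 4→0: —
step 20 deliver 4→0: —
step 21 deliver 1→0: —
step 22 crash(2): 2={✗part,t=2,log=r}
step 23 deliver 0→2: —
step 24 timeout(0): 0={coor,t=3,log=r}
step 25 deliver 2→3: —
step 26 timeout(0): 0={coor,t=4,log=r}
step 27 timeout(0): 0={coor,t=5,log=r}
step 28 deliver 4→1: —
step 29 propose(0,'z'): 0={coor,t=6,log=r}
step 30 deliver 0→2: —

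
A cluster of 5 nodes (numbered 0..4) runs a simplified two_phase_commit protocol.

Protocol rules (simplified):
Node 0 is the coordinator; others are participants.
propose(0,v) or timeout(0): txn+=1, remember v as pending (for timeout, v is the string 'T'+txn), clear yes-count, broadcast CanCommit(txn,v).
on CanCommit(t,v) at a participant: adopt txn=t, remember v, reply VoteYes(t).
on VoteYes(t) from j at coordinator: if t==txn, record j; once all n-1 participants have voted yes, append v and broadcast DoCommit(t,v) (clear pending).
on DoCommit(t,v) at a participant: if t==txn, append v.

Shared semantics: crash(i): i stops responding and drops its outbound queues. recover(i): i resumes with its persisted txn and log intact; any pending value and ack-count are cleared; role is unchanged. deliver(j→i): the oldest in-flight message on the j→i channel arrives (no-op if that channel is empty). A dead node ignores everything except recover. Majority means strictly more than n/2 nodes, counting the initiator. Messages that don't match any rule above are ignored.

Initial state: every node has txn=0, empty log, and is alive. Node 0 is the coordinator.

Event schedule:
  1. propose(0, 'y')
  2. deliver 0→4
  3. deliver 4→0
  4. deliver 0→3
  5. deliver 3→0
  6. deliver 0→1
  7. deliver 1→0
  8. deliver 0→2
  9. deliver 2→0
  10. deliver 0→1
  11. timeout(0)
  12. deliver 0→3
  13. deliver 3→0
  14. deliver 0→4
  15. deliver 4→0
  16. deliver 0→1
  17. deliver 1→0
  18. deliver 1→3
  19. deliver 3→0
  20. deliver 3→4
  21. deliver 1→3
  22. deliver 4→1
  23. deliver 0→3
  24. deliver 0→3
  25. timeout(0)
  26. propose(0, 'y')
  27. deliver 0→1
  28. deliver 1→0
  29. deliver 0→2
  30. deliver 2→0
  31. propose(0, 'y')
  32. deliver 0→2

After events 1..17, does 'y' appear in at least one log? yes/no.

yes

after 1 — propose(0,'y'): n0:coor/t1/[-]
after 2 — deliver 0→4: n4:part/t1/[-]
after 3 — deliver 4→0: ·
after 4 — deliver 0→3: n3:part/t1/[-]
after 5 — deliver 3→0: ·
after 6 — deliver 0→1: n1:part/t1/[-]
after 7 — deliver 1→0: ·
after 8 — deliver 0→2: n2:part/t1/[-]
after 9 — deliver 2→0: n0:coor/t1/[y]
after 10 — deliver 0→1: n1:part/t1/[y]
after 11 — timeout(0): n0:coor/t2/[y]
after 12 — deliver 0→3: n3:part/t1/[y]
after 13 — deliver 3→0: ·
after 14 — deliver 0→4: n4:part/t1/[y]
after 15 — deliver 4→0: ·
after 16 — deliver 0→1: n1:part/t2/[y]
after 17 — deliver 1→0: ·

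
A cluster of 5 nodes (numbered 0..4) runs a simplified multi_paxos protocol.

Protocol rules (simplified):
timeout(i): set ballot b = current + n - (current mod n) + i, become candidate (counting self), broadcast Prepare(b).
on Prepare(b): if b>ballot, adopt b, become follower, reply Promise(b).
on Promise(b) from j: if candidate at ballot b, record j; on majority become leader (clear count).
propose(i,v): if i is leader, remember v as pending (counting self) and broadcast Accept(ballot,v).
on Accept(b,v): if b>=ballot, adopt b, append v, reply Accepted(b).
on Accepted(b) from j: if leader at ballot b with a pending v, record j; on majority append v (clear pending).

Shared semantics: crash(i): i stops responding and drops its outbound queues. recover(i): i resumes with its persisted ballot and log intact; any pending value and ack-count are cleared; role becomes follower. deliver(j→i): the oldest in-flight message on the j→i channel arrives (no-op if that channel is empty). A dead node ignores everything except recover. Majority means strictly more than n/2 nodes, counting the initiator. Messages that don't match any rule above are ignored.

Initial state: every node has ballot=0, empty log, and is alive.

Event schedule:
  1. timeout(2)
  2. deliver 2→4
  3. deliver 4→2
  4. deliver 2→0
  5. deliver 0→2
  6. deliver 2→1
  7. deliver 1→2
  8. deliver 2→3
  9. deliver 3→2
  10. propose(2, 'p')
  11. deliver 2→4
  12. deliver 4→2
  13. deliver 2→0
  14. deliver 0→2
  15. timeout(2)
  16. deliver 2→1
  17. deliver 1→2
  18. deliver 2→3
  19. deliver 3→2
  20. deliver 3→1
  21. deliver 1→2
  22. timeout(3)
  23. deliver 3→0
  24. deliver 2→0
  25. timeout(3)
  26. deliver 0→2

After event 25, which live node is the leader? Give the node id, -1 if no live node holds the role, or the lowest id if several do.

-1

step 1 timeout(2): 2={cand,b=7,log=-}
step 2 deliver 2→4: 4={foll,b=7,log=-}
step 3 deliver 4→2: —
step 4 deliver 2→0: 0={foll,b=7,log=-}
step 5 deliver 0→2: 2={lead,b=7,log=-}
step 6 deliver 2→1: 1={foll,b=7,log=-}
step 7 deliver 1→2: —
step 8 deliver 2→3: 3={foll,b=7,log=-}
step 9 deliver 3→2: —
step 10 propose(2,'p'): —
step 11 deliver 2→4: 4={foll,b=7,log=p}
step 12 deliver 4→2: —
step 13 deliver 2→0: 0={foll,b=7,log=p}
step 14 deliver 0→2: 2={lead,b=7,log=p}
step 15 timeout(2): 2={cand,b=12,log=p}
step 16 deliver 2→1: 1={foll,b=7,log=p}
step 17 deliver 1→2: —
step 18 deliver 2→3: 3={foll,b=7,log=p}
step 19 deliver 3→2: —
step 20 deliver 3→1: —
step 21 deliver 1→2: —
step 22 timeout(3): 3={cand,b=13,log=p}
step 23 deliver 3→0: 0={foll,b=13,log=p}
step 24 deliver 2→0: —
step 25 timeout(3): 3={cand,b=18,log=p}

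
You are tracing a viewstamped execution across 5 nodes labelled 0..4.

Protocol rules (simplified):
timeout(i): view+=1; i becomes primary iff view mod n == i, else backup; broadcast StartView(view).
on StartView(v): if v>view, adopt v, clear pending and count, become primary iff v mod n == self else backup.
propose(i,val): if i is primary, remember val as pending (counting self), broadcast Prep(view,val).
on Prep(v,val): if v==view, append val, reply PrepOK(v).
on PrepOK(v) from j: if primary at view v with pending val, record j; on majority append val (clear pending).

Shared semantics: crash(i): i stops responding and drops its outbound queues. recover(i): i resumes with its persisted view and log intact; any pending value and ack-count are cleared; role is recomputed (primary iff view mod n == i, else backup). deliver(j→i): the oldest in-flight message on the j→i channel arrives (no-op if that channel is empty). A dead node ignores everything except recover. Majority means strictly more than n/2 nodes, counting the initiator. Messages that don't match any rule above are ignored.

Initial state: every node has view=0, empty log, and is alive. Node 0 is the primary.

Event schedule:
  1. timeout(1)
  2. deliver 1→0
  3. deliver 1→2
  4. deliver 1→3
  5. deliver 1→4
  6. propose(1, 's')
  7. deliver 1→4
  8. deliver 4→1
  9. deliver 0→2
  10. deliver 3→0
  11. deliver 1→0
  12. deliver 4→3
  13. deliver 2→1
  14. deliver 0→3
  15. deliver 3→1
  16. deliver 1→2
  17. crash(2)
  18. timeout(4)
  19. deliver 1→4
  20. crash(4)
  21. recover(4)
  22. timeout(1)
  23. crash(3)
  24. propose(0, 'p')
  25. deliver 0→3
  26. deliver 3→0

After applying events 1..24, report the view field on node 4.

2

[1] timeout(1) → N1(prim v1 [-])
[2] deliver 1→0 → N0(back v1 [-])
[3] deliver 1→2 → N2(back v1 [-])
[4] deliver 1→3 → N3(back v1 [-])
[5] deliver 1→4 → N4(back v1 [-])
[6] propose(1,'s') → ∅
[7] deliver 1→4 → N4(back v1 [s])
[8] deliver 4→1 → ∅
[9] deliver 0→2 → ∅
[10] deliver 3→0 → ∅
[11] deliver 1→0 → N0(back v1 [s])
[12] deliver 4→3 → ∅
[13] deliver 2→1 → ∅
[14] deliver 0→3 → ∅
[15] deliver 3→1 → ∅
[16] deliver 1→2 → N2(back v1 [s])
[17] crash(2) → N2(✗back v1 [s])
[18] timeout(4) → N4(back v2 [s])
[19] deliver 1→4 → ∅
[20] crash(4) → N4(✗back v2 [s])
[21] recover(4) → N4(back v2 [s])
[22] timeout(1) → N1(back v2 [-])
[23] crash(3) → N3(✗back v1 [-])
[24] propose(0,'p') → ∅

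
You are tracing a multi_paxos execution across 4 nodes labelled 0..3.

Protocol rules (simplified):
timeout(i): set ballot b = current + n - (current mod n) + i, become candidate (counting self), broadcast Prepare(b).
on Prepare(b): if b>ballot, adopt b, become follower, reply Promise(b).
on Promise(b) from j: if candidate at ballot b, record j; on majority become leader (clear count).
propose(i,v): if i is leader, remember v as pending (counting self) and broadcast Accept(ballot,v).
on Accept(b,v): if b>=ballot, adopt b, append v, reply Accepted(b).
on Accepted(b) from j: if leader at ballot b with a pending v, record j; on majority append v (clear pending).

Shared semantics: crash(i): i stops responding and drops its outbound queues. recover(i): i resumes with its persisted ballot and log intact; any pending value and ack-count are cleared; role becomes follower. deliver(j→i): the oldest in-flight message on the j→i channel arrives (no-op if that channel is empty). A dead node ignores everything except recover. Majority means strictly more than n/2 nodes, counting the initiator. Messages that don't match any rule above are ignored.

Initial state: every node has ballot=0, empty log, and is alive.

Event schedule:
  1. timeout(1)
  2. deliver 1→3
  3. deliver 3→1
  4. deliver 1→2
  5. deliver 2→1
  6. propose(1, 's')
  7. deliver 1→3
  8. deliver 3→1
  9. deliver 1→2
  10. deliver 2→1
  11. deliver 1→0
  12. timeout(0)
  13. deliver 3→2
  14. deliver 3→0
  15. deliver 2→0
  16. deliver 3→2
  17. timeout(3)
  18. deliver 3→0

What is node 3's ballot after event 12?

[1] timeout(1) → N1(cand b5 [-])
[2] deliver 1→3 → N3(foll b5 [-])
[3] deliver 3→1 → ∅
[4] deliver 1→2 → N2(foll b5 [-])
[5] deliver 2→1 → N1(lead b5 [-])
[6] propose(1,'s') → ∅
[7] deliver 1→3 → N3(foll b5 [s])
[8] deliver 3→1 → ∅
[9] deliver 1→2 → N2(foll b5 [s])
[10] deliver 2→1 → N1(lead b5 [s])
[11] deliver 1→0 → N0(foll b5 [-])
[12] timeout(0) → N0(cand b8 [-])

5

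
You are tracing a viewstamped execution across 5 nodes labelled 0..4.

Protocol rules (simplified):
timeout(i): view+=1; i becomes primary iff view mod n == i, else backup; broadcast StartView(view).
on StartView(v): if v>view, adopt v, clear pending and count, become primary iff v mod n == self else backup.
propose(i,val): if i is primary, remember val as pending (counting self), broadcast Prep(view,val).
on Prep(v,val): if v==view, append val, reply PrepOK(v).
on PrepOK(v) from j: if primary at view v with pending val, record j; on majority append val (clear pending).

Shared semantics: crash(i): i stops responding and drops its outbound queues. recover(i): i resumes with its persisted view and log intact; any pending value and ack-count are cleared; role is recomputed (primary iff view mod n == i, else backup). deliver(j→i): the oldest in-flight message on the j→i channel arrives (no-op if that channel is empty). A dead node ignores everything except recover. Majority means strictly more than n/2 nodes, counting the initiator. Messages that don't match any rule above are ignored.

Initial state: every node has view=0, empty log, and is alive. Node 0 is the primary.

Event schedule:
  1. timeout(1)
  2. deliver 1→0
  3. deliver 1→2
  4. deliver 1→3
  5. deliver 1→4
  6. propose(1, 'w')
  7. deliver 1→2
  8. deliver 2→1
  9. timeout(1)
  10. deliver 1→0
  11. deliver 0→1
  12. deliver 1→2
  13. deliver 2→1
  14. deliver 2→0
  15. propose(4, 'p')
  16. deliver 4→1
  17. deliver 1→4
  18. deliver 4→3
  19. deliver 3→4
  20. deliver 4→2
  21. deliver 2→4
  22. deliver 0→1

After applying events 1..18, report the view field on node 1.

step 1 timeout(1): 1={prim,v=1,log=-}
step 2 deliver 1→0: 0={back,v=1,log=-}
step 3 deliver 1→2: 2={back,v=1,log=-}
step 4 deliver 1→3: 3={back,v=1,log=-}
step 5 deliver 1→4: 4={back,v=1,log=-}
step 6 propose(1,'w'): —
step 7 deliver 1→2: 2={back,v=1,log=w}
step 8 deliver 2→1: —
step 9 timeout(1): 1={back,v=2,log=-}
step 10 deliver 1→0: 0={back,v=1,log=w}
step 11 deliver 0→1: —
step 12 deliver 1→2: 2={prim,v=2,log=w}
step 13 deliver 2→1: —
step 14 deliver 2→0: —
step 15 propose(4,'p'): —
step 16 deliver 4→1: —
step 17 deliver 1→4: 4={back,v=1,log=w}
step 18 deliver 4→3: —

2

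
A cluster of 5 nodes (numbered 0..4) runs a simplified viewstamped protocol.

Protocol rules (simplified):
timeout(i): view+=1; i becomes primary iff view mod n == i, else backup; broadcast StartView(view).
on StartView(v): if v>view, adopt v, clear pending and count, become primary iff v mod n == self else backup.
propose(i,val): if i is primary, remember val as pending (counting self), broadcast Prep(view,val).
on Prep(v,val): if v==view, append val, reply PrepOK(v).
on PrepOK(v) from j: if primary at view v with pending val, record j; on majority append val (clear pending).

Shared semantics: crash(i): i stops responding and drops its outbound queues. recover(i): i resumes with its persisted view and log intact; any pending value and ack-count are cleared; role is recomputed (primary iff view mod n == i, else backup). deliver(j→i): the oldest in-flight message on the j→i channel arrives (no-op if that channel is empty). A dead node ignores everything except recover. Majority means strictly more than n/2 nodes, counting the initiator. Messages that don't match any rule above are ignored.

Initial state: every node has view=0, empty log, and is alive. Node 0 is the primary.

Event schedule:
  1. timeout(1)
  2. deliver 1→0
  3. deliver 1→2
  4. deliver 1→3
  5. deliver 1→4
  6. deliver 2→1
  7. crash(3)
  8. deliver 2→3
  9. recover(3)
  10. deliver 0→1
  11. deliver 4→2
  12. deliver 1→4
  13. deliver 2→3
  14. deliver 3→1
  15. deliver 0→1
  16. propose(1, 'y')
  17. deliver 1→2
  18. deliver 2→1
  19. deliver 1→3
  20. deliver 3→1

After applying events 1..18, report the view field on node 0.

1. timeout(1):  <1:prim v1 ->
2. deliver 1→0:  <0:back v1 ->
3. deliver 1→2:  <2:back v1 ->
4. deliver 1→3:  <3:back v1 ->
5. deliver 1→4:  <4:back v1 ->
6. deliver 2→1:  nop
7. crash(3):  <3:✗back v1 ->
8. deliver 2→3:  nop
9. recover(3):  <3:back v1 ->
10. deliver 0→1:  nop
11. deliver 4→2:  nop
12. deliver 1→4:  nop
13. deliver 2→3:  nop
14. deliver 3→1:  nop
15. deliver 0→1:  nop
16. propose(1,'y'):  nop
17. deliver 1→2:  <2:back v1 y>
18. deliver 2→1:  nop

1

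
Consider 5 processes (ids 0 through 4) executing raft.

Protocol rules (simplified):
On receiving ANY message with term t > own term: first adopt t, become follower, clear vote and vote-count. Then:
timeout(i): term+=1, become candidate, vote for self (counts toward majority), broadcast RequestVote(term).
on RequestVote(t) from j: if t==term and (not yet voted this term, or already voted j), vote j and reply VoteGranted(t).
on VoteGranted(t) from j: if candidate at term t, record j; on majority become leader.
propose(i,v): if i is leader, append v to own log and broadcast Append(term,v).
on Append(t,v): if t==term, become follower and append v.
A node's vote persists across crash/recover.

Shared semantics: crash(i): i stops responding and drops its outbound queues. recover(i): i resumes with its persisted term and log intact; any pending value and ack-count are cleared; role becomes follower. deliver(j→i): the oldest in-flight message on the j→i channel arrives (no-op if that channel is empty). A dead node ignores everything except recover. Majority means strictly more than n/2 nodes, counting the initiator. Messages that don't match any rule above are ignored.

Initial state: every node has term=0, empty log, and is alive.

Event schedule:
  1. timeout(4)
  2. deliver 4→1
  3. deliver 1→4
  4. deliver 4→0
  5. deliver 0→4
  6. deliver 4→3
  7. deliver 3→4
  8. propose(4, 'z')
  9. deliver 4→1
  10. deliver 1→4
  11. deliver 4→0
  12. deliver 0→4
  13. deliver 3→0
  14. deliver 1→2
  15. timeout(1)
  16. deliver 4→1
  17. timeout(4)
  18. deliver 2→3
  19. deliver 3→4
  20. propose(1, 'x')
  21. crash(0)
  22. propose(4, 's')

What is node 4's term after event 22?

2

1. timeout(4):  <4:cand t1 ->
2. deliver 4→1:  <1:foll t1 ->
3. deliver 1→4:  nop
4. deliver 4→0:  <0:foll t1 ->
5. deliver 0→4:  <4:lead t1 ->
6. deliver 4→3:  <3:foll t1 ->
7. deliver 3→4:  nop
8. propose(4,'z'):  <4:lead t1 z>
9. deliver 4→1:  <1:foll t1 z>
10. deliver 1→4:  nop
11. deliver 4→0:  <0:foll t1 z>
12. deliver 0→4:  nop
13. deliver 3→0:  nop
14. deliver 1→2:  nop
15. timeout(1):  <1:cand t2 z>
16. deliver 4→1:  nop
17. timeout(4):  <4:cand t2 z>
18. deliver 2→3:  nop
19. deliver 3→4:  nop
20. propose(1,'x'):  nop
21. crash(0):  <0:✗foll t1 z>
22. propose(4,'s'):  nop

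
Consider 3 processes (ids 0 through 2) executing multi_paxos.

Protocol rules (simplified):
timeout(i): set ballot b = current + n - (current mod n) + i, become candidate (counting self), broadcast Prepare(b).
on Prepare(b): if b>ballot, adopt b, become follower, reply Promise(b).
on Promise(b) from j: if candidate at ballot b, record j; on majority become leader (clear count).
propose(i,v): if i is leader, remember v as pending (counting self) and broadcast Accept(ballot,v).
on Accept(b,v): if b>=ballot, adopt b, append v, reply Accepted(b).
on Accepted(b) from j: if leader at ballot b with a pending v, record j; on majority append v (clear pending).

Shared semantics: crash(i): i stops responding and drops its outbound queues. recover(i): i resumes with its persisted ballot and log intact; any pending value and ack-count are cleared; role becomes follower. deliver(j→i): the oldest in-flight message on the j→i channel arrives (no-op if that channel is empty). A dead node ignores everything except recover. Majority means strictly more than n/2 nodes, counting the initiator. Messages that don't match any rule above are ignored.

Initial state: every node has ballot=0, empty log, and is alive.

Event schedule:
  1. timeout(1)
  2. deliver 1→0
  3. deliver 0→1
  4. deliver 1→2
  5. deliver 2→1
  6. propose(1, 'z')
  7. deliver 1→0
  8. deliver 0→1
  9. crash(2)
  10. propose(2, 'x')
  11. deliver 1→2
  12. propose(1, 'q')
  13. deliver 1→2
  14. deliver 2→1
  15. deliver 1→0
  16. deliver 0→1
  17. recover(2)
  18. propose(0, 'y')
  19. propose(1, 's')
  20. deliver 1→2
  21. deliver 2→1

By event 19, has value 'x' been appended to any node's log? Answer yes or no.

no

after 1 — timeout(1): n1:cand/b4/[-]
after 2 — deliver 1→0: n0:foll/b4/[-]
after 3 — deliver 0→1: n1:lead/b4/[-]
after 4 — deliver 1→2: n2:foll/b4/[-]
after 5 — deliver 2→1: ·
after 6 — propose(1,'z'): ·
after 7 — deliver 1→0: n0:foll/b4/[z]
after 8 — deliver 0→1: n1:lead/b4/[z]
after 9 — crash(2): n2:✗foll/b4/[-]
after 10 — propose(2,'x'): ·
after 11 — deliver 1→2: ·
after 12 — propose(1,'q'): ·
after 13 — deliver 1→2: ·
after 14 — deliver 2→1: ·
after 15 — deliver 1→0: n0:foll/b4/[z,q]
after 16 — deliver 0→1: n1:lead/b4/[z,q]
after 17 — recover(2): n2:foll/b4/[-]
after 18 — propose(0,'y'): ·
after 19 — propose(1,'s'): ·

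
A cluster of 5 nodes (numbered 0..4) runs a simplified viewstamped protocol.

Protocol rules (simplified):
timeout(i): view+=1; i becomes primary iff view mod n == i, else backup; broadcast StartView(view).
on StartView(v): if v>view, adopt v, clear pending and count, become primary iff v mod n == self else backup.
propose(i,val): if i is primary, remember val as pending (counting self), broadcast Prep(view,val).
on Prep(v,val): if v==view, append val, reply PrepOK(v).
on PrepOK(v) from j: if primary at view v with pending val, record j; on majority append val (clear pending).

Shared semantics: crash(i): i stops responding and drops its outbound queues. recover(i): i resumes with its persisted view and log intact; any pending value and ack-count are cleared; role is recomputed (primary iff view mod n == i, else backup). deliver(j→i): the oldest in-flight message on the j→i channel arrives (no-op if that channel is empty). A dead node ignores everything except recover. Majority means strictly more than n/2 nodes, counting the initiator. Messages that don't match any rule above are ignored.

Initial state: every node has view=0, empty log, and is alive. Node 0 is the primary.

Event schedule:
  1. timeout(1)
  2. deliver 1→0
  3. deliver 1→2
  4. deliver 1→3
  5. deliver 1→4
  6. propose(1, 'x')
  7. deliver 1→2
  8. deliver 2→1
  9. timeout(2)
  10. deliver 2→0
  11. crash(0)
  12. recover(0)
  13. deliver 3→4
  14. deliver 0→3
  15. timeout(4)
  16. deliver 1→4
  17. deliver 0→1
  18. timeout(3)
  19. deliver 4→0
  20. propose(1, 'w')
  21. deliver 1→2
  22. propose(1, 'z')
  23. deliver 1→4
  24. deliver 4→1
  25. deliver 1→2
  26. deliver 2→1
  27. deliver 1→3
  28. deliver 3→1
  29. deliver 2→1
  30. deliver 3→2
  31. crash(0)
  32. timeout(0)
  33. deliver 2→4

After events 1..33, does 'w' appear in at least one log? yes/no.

no

after 1 — timeout(1): n1:prim/v1/[-]
after 2 — deliver 1→0: n0:back/v1/[-]
after 3 — deliver 1→2: n2:back/v1/[-]
after 4 — deliver 1→3: n3:back/v1/[-]
after 5 — deliver 1→4: n4:back/v1/[-]
after 6 — propose(1,'x'): ·
after 7 — deliver 1→2: n2:back/v1/[x]
after 8 — deliver 2→1: ·
after 9 — timeout(2): n2:prim/v2/[x]
after 10 — deliver 2→0: n0:back/v2/[-]
after 11 — crash(0): n0:✗back/v2/[-]
after 12 — recover(0): n0:back/v2/[-]
after 13 — deliver 3→4: ·
after 14 — deliver 0→3: ·
after 15 — timeout(4): n4:back/v2/[-]
after 16 — deliver 1→4: ·
after 17 — deliver 0→1: ·
after 18 — timeout(3): n3:back/v2/[-]
after 19 — deliver 4→0: ·
after 20 — propose(1,'w'): ·
after 21 — deliver 1→2: ·
after 22 — propose(1,'z'): ·
after 23 — deliver 1→4: ·
after 24 — deliver 4→1: n1:back/v2/[-]
after 25 — deliver 1→2: ·
after 26 — deliver 2→1: ·
after 27 — deliver 1→3: ·
after 28 — deliver 3→1: ·
after 29 — deliver 2→1: ·
after 30 — deliver 3→2: ·
after 31 — crash(0): n0:✗back/v2/[-]
after 32 — timeout(0): ·
after 33 — deliver 2→4: ·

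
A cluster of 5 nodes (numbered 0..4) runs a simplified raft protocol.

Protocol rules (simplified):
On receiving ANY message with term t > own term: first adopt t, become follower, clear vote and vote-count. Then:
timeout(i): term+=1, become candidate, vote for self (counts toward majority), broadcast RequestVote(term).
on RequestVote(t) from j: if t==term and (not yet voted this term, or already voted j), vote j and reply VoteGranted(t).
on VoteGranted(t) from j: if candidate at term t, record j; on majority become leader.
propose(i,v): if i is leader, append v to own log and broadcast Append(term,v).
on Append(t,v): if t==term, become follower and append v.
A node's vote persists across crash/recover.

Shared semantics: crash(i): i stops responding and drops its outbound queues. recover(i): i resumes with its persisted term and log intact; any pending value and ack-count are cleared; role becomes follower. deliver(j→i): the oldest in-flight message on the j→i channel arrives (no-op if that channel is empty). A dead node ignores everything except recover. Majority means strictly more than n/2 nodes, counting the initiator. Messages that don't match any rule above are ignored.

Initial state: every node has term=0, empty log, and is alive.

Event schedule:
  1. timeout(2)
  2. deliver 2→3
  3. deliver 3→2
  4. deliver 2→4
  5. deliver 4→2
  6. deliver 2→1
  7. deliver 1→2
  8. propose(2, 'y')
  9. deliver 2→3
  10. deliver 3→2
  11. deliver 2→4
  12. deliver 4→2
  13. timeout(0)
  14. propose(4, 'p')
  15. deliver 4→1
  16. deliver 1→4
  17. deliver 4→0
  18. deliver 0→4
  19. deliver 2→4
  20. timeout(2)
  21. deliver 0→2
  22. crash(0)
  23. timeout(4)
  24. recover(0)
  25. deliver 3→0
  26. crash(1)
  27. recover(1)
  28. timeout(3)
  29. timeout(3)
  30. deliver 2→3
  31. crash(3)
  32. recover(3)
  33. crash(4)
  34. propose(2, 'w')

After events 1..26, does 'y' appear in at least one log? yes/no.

yes

after 1 — timeout(2): n2:cand/t1/[-]
after 2 — deliver 2→3: n3:foll/t1/[-]
after 3 — deliver 3→2: ·
after 4 — deliver 2→4: n4:foll/t1/[-]
after 5 — deliver 4→2: n2:lead/t1/[-]
after 6 — deliver 2→1: n1:foll/t1/[-]
after 7 — deliver 1→2: ·
after 8 — propose(2,'y'): n2:lead/t1/[y]
after 9 — deliver 2→3: n3:foll/t1/[y]
after 10 — deliver 3→2: ·
after 11 — deliver 2→4: n4:foll/t1/[y]
after 12 — deliver 4→2: ·
after 13 — timeout(0): n0:cand/t1/[-]
after 14 — propose(4,'p'): ·
after 15 — deliver 4→1: ·
after 16 — deliver 1→4: ·
after 17 — deliver 4→0: ·
after 18 — deliver 0→4: ·
after 19 — deliver 2→4: ·
after 20 — timeout(2): n2:cand/t2/[y]
after 21 — deliver 0→2: ·
after 22 — crash(0): n0:✗cand/t1/[-]
after 23 — timeout(4): n4:cand/t2/[y]
after 24 — recover(0): n0:foll/t1/[-]
after 25 — deliver 3→0: ·
after 26 — crash(1): n1:✗foll/t1/[-]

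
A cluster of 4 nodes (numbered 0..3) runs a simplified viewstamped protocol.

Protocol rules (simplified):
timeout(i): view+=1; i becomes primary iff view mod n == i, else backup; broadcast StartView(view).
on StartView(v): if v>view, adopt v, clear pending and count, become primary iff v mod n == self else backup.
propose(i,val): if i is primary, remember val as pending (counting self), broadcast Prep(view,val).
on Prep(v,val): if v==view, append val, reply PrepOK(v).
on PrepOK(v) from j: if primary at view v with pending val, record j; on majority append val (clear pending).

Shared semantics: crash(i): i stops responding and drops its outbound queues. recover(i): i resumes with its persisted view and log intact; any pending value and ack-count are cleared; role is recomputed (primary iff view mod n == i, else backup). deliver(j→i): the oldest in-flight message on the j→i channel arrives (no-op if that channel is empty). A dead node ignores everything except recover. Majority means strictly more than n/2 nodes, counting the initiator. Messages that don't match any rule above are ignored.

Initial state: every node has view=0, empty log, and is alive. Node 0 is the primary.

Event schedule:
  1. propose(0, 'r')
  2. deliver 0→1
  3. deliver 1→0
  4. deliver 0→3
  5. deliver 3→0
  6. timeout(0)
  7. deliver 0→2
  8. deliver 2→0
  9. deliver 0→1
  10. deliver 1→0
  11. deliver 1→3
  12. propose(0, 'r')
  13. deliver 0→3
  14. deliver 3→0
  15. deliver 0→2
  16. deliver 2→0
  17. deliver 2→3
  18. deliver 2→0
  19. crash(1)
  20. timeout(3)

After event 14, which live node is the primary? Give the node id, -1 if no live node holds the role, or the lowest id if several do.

e1 propose(0,'r'): ·
e2 deliver 0→1: 1[back,v=0,r]
e3 deliver 1→0: ·
e4 deliver 0→3: 3[back,v=0,r]
e5 deliver 3→0: 0[prim,v=0,r]
e6 timeout(0): 0[back,v=1,r]
e7 deliver 0→2: 2[back,v=0,r]
e8 deliver 2→0: ·
e9 deliver 0→1: 1[prim,v=1,r]
e10 deliver 1→0: ·
e11 deliver 1→3: ·
e12 propose(0,'r'): ·
e13 deliver 0→3: 3[back,v=1,r]
e14 deliver 3→0: ·

1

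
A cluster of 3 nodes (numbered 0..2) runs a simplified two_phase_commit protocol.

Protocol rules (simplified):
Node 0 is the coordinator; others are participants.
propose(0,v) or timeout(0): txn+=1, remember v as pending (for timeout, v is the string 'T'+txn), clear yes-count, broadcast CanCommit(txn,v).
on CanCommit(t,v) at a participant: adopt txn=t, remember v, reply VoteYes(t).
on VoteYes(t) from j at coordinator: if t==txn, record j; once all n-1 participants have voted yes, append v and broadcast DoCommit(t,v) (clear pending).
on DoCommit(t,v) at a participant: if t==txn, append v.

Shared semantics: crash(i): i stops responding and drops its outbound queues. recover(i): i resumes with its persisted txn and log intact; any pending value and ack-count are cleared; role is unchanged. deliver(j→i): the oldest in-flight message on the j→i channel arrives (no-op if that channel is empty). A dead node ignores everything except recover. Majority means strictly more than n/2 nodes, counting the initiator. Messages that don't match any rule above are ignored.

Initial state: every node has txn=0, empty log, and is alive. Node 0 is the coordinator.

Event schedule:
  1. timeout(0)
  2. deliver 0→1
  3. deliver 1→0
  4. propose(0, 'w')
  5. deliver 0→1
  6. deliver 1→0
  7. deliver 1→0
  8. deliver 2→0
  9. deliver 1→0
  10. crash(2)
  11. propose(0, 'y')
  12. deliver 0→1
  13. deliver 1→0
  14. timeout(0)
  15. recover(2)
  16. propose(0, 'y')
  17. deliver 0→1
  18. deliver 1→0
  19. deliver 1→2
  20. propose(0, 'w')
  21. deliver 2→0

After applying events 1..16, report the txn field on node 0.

e1 timeout(0): 0[coor,t=1,-]
e2 deliver 0→1: 1[part,t=1,-]
e3 deliver 1→0: ·
e4 propose(0,'w'): 0[coor,t=2,-]
e5 deliver 0→1: 1[part,t=2,-]
e6 deliver 1→0: ·
e7 deliver 1→0: ·
e8 deliver 2→0: ·
e9 deliver 1→0: ·
e10 crash(2): 2[✗part,t=0,-]
e11 propose(0,'y'): 0[coor,t=3,-]
e12 deliver 0→1: 1[part,t=3,-]
e13 deliver 1→0: ·
e14 timeout(0): 0[coor,t=4,-]
e15 recover(2): 2[part,t=0,-]
e16 propose(0,'y'): 0[coor,t=5,-]

5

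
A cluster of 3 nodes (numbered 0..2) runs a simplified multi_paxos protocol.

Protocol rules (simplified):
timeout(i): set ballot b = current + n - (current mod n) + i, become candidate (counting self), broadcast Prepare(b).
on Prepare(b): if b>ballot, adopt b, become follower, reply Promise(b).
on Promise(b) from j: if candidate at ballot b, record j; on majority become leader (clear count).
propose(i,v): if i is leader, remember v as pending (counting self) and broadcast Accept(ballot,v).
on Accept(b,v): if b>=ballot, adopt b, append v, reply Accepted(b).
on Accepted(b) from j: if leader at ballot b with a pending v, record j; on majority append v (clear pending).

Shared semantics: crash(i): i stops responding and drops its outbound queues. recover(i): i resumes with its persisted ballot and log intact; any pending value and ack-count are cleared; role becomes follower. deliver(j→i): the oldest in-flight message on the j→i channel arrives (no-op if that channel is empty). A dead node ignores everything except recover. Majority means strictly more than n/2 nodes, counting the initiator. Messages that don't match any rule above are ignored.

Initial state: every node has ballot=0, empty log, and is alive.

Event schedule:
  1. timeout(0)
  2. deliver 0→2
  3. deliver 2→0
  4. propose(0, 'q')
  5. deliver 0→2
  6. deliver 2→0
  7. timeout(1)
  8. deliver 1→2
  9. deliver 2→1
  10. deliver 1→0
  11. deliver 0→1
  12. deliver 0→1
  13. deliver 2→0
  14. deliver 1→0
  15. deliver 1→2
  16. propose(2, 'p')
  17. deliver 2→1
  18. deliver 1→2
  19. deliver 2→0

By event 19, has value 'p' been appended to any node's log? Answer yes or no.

no

step 1 timeout(0): 0={cand,b=3,log=-}
step 2 deliver 0→2: 2={foll,b=3,log=-}
step 3 deliver 2→0: 0={lead,b=3,log=-}
step 4 propose(0,'q'): —
step 5 deliver 0→2: 2={foll,b=3,log=q}
step 6 deliver 2→0: 0={lead,b=3,log=q}
step 7 timeout(1): 1={cand,b=4,log=-}
step 8 deliver 1→2: 2={foll,b=4,log=q}
step 9 deliver 2→1: 1={lead,b=4,log=-}
step 10 deliver 1→0: 0={foll,b=4,log=q}
step 11 deliver 0→1: —
step 12 deliver 0→1: —
step 13 deliver 2→0: —
step 14 deliver 1→0: —
step 15 deliver 1→2: —
step 16 propose(2,'p'): —
step 17 deliver 2→1: —
step 18 deliver 1→2: —
step 19 deliver 2→0: —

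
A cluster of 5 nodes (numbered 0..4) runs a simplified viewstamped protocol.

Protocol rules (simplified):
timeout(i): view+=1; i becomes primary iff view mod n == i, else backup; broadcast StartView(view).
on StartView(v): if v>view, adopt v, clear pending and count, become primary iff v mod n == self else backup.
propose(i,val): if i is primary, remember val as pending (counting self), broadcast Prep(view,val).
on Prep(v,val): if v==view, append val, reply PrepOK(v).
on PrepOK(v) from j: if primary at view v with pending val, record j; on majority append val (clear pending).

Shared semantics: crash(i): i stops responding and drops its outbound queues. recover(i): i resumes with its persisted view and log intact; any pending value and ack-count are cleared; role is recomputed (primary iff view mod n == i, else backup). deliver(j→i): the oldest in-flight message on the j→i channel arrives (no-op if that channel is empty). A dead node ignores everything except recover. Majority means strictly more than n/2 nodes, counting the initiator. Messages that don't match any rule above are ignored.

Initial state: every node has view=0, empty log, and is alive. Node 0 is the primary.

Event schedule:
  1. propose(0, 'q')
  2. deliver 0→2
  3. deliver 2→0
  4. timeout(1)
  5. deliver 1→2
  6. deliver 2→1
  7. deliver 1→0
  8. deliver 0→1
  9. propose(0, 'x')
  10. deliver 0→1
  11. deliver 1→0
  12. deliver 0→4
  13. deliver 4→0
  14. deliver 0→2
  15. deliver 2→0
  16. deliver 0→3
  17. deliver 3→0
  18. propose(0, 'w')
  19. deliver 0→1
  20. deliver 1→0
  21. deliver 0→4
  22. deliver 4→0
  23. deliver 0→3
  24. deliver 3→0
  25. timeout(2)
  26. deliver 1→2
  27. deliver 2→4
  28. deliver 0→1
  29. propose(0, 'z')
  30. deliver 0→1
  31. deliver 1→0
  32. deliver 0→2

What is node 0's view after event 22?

1

[1] propose(0,'q') → ∅
[2] deliver 0→2 → N2(back v0 [q])
[3] deliver 2→0 → ∅
[4] timeout(1) → N1(prim v1 [-])
[5] deliver 1→2 → N2(back v1 [q])
[6] deliver 2→1 → ∅
[7] deliver 1→0 → N0(back v1 [-])
[8] deliver 0→1 → ∅
[9] propose(0,'x') → ∅
[10] deliver 0→1 → ∅
[11] deliver 1→0 → ∅
[12] deliver 0→4 → N4(back v0 [q])
[13] deliver 4→0 → ∅
[14] deliver 0→2 → ∅
[15] deliver 2→0 → ∅
[16] deliver 0→3 → N3(back v0 [q])
[17] deliver 3→0 → ∅
[18] propose(0,'w') → ∅
[19] deliver 0→1 → ∅
[20] deliver 1→0 → ∅
[21] deliver 0→4 → ∅
[22] deliver 4→0 → ∅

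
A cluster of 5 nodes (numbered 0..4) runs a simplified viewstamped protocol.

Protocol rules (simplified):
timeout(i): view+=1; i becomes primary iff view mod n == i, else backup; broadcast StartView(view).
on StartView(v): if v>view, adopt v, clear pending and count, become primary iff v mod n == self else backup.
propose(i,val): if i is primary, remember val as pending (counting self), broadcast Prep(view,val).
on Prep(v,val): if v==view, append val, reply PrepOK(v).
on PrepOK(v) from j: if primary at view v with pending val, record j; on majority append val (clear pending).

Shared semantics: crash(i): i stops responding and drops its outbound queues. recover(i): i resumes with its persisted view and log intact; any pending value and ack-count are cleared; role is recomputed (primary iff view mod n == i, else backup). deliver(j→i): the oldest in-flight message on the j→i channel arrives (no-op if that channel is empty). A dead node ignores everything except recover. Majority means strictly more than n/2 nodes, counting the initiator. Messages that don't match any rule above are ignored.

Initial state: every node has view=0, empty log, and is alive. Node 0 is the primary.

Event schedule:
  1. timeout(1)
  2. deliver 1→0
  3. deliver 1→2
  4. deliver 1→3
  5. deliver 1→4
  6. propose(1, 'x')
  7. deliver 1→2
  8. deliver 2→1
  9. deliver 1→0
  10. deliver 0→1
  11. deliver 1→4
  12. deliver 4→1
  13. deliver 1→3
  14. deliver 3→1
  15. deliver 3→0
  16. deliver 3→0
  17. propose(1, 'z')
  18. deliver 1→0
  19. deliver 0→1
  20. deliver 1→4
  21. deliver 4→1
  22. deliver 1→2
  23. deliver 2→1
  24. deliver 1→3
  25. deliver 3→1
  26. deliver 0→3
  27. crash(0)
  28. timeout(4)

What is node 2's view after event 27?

1. timeout(1):  <1:prim v1 ->
2. deliver 1→0:  <0:back v1 ->
3. deliver 1→2:  <2:back v1 ->
4. deliver 1→3:  <3:back v1 ->
5. deliver 1→4:  <4:back v1 ->
6. propose(1,'x'):  nop
7. deliver 1→2:  <2:back v1 x>
8. deliver 2→1:  nop
9. deliver 1→0:  <0:back v1 x>
10. deliver 0→1:  <1:prim v1 x>
11. deliver 1→4:  <4:back v1 x>
12. deliver 4→1:  nop
13. deliver 1→3:  <3:back v1 x>
14. deliver 3→1:  nop
15. deliver 3→0:  nop
16. deliver 3→0:  nop
17. propose(1,'z'):  nop
18. deliver 1→0:  <0:back v1 x,z>
19. deliver 0→1:  nop
20. deliver 1→4:  <4:back v1 x,z>
21. deliver 4→1:  <1:prim v1 x,z>
22. deliver 1→2:  <2:back v1 x,z>
23. deliver 2→1:  nop
24. deliver 1→3:  <3:back v1 x,z>
25. deliver 3→1:  nop
26. deliver 0→3:  nop
27. crash(0):  <0:✗back v1 x,z>

1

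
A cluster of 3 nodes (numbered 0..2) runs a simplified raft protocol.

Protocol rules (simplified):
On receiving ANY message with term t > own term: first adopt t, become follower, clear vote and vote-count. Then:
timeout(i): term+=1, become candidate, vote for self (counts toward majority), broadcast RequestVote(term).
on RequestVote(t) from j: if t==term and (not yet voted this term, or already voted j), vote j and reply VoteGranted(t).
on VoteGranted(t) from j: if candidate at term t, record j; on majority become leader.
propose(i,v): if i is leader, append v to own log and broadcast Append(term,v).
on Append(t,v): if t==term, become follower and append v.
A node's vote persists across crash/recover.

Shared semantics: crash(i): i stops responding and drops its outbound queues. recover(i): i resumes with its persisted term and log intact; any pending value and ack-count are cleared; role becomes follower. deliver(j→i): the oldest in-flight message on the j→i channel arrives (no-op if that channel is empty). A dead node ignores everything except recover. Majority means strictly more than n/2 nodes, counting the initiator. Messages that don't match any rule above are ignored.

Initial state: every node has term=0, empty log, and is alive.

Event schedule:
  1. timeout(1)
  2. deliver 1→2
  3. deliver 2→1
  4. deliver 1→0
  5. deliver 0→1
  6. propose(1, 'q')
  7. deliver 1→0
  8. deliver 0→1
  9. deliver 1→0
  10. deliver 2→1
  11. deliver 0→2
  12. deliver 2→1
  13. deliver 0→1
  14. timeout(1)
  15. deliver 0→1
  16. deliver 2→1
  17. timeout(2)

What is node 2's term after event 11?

1

[1] timeout(1) → N1(cand t1 [-])
[2] deliver 1→2 → N2(foll t1 [-])
[3] deliver 2→1 → N1(lead t1 [-])
[4] deliver 1→0 → N0(foll t1 [-])
[5] deliver 0→1 → ∅
[6] propose(1,'q') → N1(lead t1 [q])
[7] deliver 1→0 → N0(foll t1 [q])
[8] deliver 0→1 → ∅
[9] deliver 1→0 → ∅
[10] deliver 2→1 → ∅
[11] deliver 0→2 → ∅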